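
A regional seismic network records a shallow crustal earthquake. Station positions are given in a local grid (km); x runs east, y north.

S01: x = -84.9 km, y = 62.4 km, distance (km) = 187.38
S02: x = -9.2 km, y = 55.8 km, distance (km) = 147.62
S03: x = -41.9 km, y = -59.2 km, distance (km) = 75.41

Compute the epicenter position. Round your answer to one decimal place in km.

(28.2, -87.0)

Circle about each station: (x + 84.9)² + (y − 62.4)² = 187.38²; (x + 9.2)² + (y − 55.8)² = 147.62²; (x + 41.9)² + (y + 59.2)² = 75.41².
Subtracting the S01 equation from the S02 and S03 equations removes the quadratic terms:
151.4 x − 13.2 y = 5416.11
86.0 x − 243.2 y = 23583.08
Solving the 2×2 system: x ≈ 28.2, y ≈ -87.0 km.
Check against S01 (with the unrounded x, y): √((x + 84.9)²+(y − 62.4)²) = 187.38 ≈ 187.38 km. ✓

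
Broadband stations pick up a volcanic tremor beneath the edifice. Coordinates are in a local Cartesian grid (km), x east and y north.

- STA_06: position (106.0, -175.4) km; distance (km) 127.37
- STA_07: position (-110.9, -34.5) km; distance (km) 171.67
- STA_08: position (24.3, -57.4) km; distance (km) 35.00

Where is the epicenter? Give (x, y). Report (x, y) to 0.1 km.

x ≈ 59.3 km, y ≈ -56.9 km

Circle about each station: (x − 106.0)² + (y + 175.4)² = 127.37²; (x + 110.9)² + (y + 34.5)² = 171.67²; (x − 24.3)² + (y + 57.4)² = 35.00².
Subtracting the STA_06 equation from the STA_07 and STA_08 equations removes the quadratic terms:
-433.8 x + 281.8 y = -41759.57
-163.4 x + 236.0 y = -23117.79
Solving the 2×2 system: x ≈ 59.3, y ≈ -56.9 km.
Check against STA_06 (with the unrounded x, y): √((x − 106.0)²+(y + 175.4)²) = 127.37 ≈ 127.37 km. ✓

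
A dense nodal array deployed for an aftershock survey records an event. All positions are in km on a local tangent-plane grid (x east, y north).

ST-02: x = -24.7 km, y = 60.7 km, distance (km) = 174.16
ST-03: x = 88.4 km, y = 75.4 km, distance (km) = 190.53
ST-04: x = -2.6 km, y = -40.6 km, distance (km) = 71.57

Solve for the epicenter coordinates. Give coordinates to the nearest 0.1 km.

Circle about each station: (x + 24.7)² + (y − 60.7)² = 174.16²; (x − 88.4)² + (y − 75.4)² = 190.53²; (x + 2.6)² + (y + 40.6)² = 71.57².
Subtracting pairs of circle equations eliminates x²+y² and gives linear equations (the radical axes):
226.2 x + 29.4 y = 3235.16
44.2 x − 202.6 y = 22569.98
Solving the 2×2 system: x ≈ 28.0, y ≈ -105.3 km.

(28.0, -105.3)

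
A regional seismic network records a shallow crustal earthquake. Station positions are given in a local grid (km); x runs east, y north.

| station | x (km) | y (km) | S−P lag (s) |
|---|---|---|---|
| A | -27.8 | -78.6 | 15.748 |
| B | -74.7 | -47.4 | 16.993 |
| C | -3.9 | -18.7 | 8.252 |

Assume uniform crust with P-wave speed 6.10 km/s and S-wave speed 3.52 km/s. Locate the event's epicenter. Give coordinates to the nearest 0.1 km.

Distance from S−P lag: d = Δt · v_P v_S / (v_P − v_S) = Δt · (6.10·3.52)/(6.10−3.52) ≈ 8.3225·Δt.
So d_A = 131.06, d_B = 141.42, d_C = 68.68 km.
Circle about each station: (x + 27.8)² + (y + 78.6)² = 131.06²; (x + 74.7)² + (y + 47.4)² = 141.42²; (x + 3.9)² + (y + 18.7)² = 68.68².
Subtracting the A equation from the B and C equations removes the quadratic terms:
-93.8 x + 62.4 y = -1946.84
47.8 x + 119.8 y = 5873.88
Solving the 2×2 system: x ≈ 42.2, y ≈ 32.2 km.

42.2 km east, 32.2 km north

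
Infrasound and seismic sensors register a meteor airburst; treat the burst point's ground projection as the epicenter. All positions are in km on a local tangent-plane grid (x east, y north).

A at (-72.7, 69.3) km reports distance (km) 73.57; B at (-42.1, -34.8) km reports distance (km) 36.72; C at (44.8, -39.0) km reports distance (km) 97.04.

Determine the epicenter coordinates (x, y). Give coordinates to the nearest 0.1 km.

Circle about each station: (x + 72.7)² + (y − 69.3)² = 73.57²; (x + 42.1)² + (y + 34.8)² = 36.72²; (x − 44.8)² + (y + 39.0)² = 97.04².
Subtracting the A equation from the B and C equations removes the quadratic terms:
61.2 x − 208.2 y = -3040.14
235.0 x − 216.6 y = -10563.96
Solving the 2×2 system: x ≈ -43.2, y ≈ 1.9 km.
Check against A (with the unrounded x, y): √((x + 72.7)²+(y − 69.3)²) = 73.57 ≈ 73.57 km. ✓

(-43.2, 1.9)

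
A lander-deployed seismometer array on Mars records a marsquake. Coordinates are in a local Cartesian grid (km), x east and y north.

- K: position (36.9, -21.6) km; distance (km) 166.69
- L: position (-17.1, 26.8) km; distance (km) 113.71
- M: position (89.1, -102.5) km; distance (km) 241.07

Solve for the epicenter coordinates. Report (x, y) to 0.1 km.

Circle about each station: (x − 36.9)² + (y + 21.6)² = 166.69²; (x + 17.1)² + (y − 26.8)² = 113.71²; (x − 89.1)² + (y + 102.5)² = 241.07².
Subtracting the K equation from the L and M equations removes the quadratic terms:
-108.0 x + 96.8 y = 14038.07
104.4 x − 161.8 y = -13712.30
Solving the 2×2 system: x ≈ -128.1, y ≈ 2.1 km.

(-128.1, 2.1)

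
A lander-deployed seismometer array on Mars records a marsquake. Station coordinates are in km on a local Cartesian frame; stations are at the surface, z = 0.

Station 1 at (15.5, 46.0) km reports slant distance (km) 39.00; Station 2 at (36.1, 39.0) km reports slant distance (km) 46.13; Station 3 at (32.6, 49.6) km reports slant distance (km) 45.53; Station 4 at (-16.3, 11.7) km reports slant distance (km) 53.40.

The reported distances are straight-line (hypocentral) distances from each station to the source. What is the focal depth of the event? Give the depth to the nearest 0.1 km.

z ≈ 37.9 km

Each station gives a sphere (x−x_i)² + (y−y_i)² + z² = d_i² (stations at z=0).
Subtracting the Station 1 sphere from Station 2 and Station 3: z² cancels, leaving linear equations in x and y:
41.2 x − 14.0 y = -139.02
34.2 x + 7.2 y = 614.69
Solving: x ≈ 9.807, y ≈ 38.790 km (keep extra digits for the depth step; rounded: 9.8, 38.8).
Then from the Station 1 sphere: z² = 39.00² − (x − 15.5)² − (y − 46.0)² with x = 9.807, y = 38.790, so z ≈ 37.903 ≈ 37.9 km.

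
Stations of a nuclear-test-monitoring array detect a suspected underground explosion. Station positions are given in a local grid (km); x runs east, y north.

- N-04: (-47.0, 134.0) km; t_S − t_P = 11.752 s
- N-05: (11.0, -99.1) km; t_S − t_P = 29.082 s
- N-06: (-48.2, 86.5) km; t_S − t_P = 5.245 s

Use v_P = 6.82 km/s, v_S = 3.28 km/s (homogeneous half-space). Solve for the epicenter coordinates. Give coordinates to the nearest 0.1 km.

Distance from S−P lag: d = Δt · v_P v_S / (v_P − v_S) = Δt · (6.82·3.28)/(6.82−3.28) ≈ 6.3191·Δt.
So d_N-04 = 74.26, d_N-05 = 183.77, d_N-06 = 33.14 km.
Circle about each station: (x + 47.0)² + (y − 134.0)² = 74.26²; (x − 11.0)² + (y + 99.1)² = 183.77²; (x + 48.2)² + (y − 86.5)² = 33.14².
Subtracting the N-04 equation from the N-05 and N-06 equations removes the quadratic terms:
116.0 x − 466.2 y = -38480.06
-2.4 x − 95.0 y = -5943.22
Solving the 2×2 system: x ≈ -72.9, y ≈ 64.4 km.
Check against N-04 (with the unrounded x, y): √((x + 47.0)²+(y − 134.0)²) = 74.26 ≈ 74.26 km. ✓

-72.9 km east, 64.4 km north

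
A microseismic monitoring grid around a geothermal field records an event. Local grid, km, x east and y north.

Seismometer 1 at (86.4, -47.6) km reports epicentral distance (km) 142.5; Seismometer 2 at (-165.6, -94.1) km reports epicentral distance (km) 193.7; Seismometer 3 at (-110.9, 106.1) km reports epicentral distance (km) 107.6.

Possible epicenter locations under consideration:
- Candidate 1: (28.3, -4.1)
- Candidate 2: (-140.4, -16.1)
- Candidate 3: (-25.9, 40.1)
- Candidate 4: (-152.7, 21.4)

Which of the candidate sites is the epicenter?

Candidate 3

For each candidate, compare |candidate − station| to the reported distance:
Candidate 1: residuals Seismometer 1 69.9, Seismometer 2 20.1, Seismometer 3 69.9 → max 69.9 km
Candidate 2: residuals Seismometer 1 86.5, Seismometer 2 111.7, Seismometer 3 18.1 → max 111.7 km
Candidate 3: residuals Seismometer 1 0.0, Seismometer 2 0.0, Seismometer 3 0.0 → max 0.0 km
Candidate 4: residuals Seismometer 1 106.4, Seismometer 2 77.5, Seismometer 3 13.1 → max 106.4 km
Only Candidate 3 has all residuals ≈ 0.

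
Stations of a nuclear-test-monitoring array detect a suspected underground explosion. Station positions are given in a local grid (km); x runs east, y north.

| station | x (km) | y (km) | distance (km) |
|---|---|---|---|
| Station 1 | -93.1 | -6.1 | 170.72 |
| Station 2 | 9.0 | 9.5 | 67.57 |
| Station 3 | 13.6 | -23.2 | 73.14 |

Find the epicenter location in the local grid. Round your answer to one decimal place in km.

Circle about each station: (x + 93.1)² + (y + 6.1)² = 170.72²; (x − 9.0)² + (y − 9.5)² = 67.57²; (x − 13.6)² + (y + 23.2)² = 73.14².
Subtracting the Station 1 equation from the Station 2 and Station 3 equations removes the quadratic terms:
204.2 x + 31.2 y = 16046.04
213.4 x − 34.2 y = 15814.24
Solving the 2×2 system: x ≈ 76.4, y ≈ 14.3 km.
Check against Station 1 (with the unrounded x, y): √((x + 93.1)²+(y + 6.1)²) = 170.72 ≈ 170.72 km. ✓

x ≈ 76.4 km, y ≈ 14.3 km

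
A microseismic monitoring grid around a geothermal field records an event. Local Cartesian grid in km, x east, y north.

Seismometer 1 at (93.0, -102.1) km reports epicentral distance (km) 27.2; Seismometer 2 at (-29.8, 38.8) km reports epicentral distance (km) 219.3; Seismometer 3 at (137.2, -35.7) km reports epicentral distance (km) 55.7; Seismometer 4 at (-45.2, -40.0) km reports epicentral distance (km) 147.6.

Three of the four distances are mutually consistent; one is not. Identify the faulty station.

Solve using three stations at a time. Using Seismometer 1, Seismometer 3, Seismometer 4 (subtract circle equations pairwise → linear system) gives (x, y) ≈ (98.1, -75.4).
Distances from that point to each station vs reported:
  Seismometer 1: calculated 27.2 vs reported 27.2 → residual 0.0 km
  Seismometer 2: calculated 171.4 vs reported 219.3 → residual 47.9 km
  Seismometer 3: calculated 55.7 vs reported 55.7 → residual 0.0 km
  Seismometer 4: calculated 147.6 vs reported 147.6 → residual 0.0 km
Seismometer 1, Seismometer 3, Seismometer 4 are mutually consistent (residuals ≈ 0); Seismometer 2 is off by 47.9 km.

Seismometer 2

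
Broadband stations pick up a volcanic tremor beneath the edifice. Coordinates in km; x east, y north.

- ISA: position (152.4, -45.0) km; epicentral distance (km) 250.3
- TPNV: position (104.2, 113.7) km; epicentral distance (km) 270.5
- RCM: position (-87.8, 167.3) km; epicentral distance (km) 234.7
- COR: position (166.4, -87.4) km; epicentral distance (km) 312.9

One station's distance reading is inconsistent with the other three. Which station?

Solve using three stations at a time. Using ISA, TPNV, RCM (subtract circle equations pairwise → linear system) gives (x, y) ≈ (-96.9, -67.2).
Distances from that point to each station vs reported:
  ISA: calculated 250.3 vs reported 250.3 → residual 0.0 km
  TPNV: calculated 270.5 vs reported 270.5 → residual 0.0 km
  RCM: calculated 234.7 vs reported 234.7 → residual 0.0 km
  COR: calculated 264.1 vs reported 312.9 → residual 48.8 km
ISA, TPNV, RCM are mutually consistent (residuals ≈ 0); COR is off by 48.8 km.

COR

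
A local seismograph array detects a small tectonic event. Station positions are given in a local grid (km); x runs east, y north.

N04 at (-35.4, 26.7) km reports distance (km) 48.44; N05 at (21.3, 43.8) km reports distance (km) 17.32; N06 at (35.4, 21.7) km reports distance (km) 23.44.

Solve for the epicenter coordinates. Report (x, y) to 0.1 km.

Circle about each station: (x + 35.4)² + (y − 26.7)² = 48.44²; (x − 21.3)² + (y − 43.8)² = 17.32²; (x − 35.4)² + (y − 21.7)² = 23.44².
Subtracting pairs of circle equations eliminates x²+y² and gives linear equations (the radical axes):
113.4 x + 34.2 y = 2452.53
141.6 x − 10.0 y = 1555.00
Solving the 2×2 system: x ≈ 13.0, y ≈ 28.6 km.
Check against N04 (with the unrounded x, y): √((x + 35.4)²+(y − 26.7)²) = 48.44 ≈ 48.44 km. ✓

x ≈ 13.0 km, y ≈ 28.6 km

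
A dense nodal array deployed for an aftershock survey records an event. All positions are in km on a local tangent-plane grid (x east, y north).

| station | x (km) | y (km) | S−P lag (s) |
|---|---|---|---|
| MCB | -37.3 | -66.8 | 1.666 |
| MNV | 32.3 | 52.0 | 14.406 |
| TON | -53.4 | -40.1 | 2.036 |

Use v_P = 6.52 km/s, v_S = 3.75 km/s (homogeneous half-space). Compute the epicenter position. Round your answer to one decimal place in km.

(-40.3, -52.4)

Distance from S−P lag: d = Δt · v_P v_S / (v_P − v_S) = Δt · (6.52·3.75)/(6.52−3.75) ≈ 8.8267·Δt.
So d_MCB = 14.71, d_MNV = 127.16, d_TON = 17.97 km.
Circle about each station: (x + 37.3)² + (y + 66.8)² = 14.71²; (x − 32.3)² + (y − 52.0)² = 127.16²; (x + 53.4)² + (y + 40.1)² = 17.97².
Subtracting the MCB equation from the MNV and TON equations removes the quadratic terms:
139.2 x + 237.6 y = -18059.52
-32.2 x + 53.4 y = -1500.50
Solving the 2×2 system: x ≈ -40.3, y ≈ -52.4 km.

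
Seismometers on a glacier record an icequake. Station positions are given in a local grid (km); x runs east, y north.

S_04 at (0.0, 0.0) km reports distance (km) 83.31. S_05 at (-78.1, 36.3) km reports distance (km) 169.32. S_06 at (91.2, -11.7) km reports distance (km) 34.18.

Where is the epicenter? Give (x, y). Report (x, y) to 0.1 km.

72.8 km east, -40.5 km north

Circle about each station: x² + y² = 83.31²; (x + 78.1)² + (y − 36.3)² = 169.32²; (x − 91.2)² + (y + 11.7)² = 34.18².
Subtracting the S_04 equation from the S_05 and S_06 equations removes the quadratic terms:
-156.2 x + 72.6 y = -14311.41
182.4 x − 23.4 y = 14226.61
Solving the 2×2 system: x ≈ 72.8, y ≈ -40.5 km.
Check against S_04 (with the unrounded x, y): √(x²+y²) = 83.31 ≈ 83.31 km. ✓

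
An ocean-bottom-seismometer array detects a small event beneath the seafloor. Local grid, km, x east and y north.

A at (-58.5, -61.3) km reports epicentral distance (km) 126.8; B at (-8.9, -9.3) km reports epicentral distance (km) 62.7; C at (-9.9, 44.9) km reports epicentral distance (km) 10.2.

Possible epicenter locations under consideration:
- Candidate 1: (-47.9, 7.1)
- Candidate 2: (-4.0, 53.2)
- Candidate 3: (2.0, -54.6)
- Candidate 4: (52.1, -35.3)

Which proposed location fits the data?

For each candidate, compare |candidate − station| to the reported distance:
Candidate 1: residuals A 57.6, B 20.4, C 43.4 → max 57.6 km
Candidate 2: residuals A 0.0, B 0.0, C 0.0 → max 0.0 km
Candidate 3: residuals A 65.9, B 16.1, C 90.0 → max 90.0 km
Candidate 4: residuals A 13.2, B 3.6, C 91.2 → max 91.2 km
Only Candidate 2 has all residuals ≈ 0.

Candidate 2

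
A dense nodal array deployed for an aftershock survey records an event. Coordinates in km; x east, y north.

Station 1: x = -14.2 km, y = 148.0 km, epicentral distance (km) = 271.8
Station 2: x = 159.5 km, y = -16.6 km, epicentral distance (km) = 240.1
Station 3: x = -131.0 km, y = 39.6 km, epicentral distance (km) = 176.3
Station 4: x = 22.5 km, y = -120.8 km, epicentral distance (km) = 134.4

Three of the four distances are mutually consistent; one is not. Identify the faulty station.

Station 4

Solve using three stations at a time. Using Station 1, Station 2, Station 3 (subtract circle equations pairwise → linear system) gives (x, y) ≈ (-57.0, -120.4).
Distances from that point to each station vs reported:
  Station 1: calculated 271.8 vs reported 271.8 → residual 0.0 km
  Station 2: calculated 240.1 vs reported 240.1 → residual 0.0 km
  Station 3: calculated 176.3 vs reported 176.3 → residual 0.0 km
  Station 4: calculated 79.5 vs reported 134.4 → residual 54.9 km
Station 1, Station 2, Station 3 are mutually consistent (residuals ≈ 0); Station 4 is off by 54.9 km.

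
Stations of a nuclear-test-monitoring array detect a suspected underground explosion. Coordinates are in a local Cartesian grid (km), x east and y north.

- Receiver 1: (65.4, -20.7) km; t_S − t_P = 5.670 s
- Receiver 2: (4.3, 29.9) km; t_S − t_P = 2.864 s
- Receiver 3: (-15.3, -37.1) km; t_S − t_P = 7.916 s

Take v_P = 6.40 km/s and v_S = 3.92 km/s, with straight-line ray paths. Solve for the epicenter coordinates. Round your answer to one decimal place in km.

Distance from S−P lag: d = Δt · v_P v_S / (v_P − v_S) = Δt · (6.40·3.92)/(6.40−3.92) ≈ 10.1161·Δt.
So d_Receiver 1 = 57.36, d_Receiver 2 = 28.97, d_Receiver 3 = 80.08 km.
Circle about each station: (x − 65.4)² + (y + 20.7)² = 57.36²; (x − 4.3)² + (y − 29.9)² = 28.97²; (x + 15.3)² + (y + 37.1)² = 80.08².
Subtracting the Receiver 1 equation from the Receiver 2 and Receiver 3 equations removes the quadratic terms:
-122.2 x + 101.2 y = -1342.24
-161.4 x − 32.8 y = -6217.79
Solving the 2×2 system: x ≈ 33.1, y ≈ 26.7 km.
Check against Receiver 1 (with the unrounded x, y): √((x − 65.4)²+(y + 20.7)²) = 57.36 ≈ 57.36 km. ✓

(33.1, 26.7)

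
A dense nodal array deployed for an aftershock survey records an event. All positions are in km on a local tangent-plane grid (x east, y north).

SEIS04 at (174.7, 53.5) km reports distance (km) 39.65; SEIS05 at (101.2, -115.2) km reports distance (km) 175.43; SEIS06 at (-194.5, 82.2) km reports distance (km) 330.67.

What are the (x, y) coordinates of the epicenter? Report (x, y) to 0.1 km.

x ≈ 135.2 km, y ≈ 56.9 km

Circle about each station: (x − 174.7)² + (y − 53.5)² = 39.65²; (x − 101.2)² + (y + 115.2)² = 175.43²; (x + 194.5)² + (y − 82.2)² = 330.67².
Subtracting the SEIS04 equation from the SEIS05 and SEIS06 equations removes the quadratic terms:
-147.0 x − 337.4 y = -39073.42
-738.4 x + 57.4 y = -96565.78
Solving the 2×2 system: x ≈ 135.2, y ≈ 56.9 km.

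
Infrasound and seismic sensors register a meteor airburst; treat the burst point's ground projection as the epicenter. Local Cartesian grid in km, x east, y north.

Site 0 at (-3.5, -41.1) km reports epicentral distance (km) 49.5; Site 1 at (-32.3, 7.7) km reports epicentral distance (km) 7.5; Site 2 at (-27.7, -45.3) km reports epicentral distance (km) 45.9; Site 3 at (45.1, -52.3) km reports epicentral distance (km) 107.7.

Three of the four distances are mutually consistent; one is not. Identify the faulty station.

Solve using three stations at a time. Using Site 0, Site 1, Site 2 (subtract circle equations pairwise → linear system) gives (x, y) ≈ (-30.3, 0.5).
Distances from that point to each station vs reported:
  Site 0: calculated 49.5 vs reported 49.5 → residual 0.0 km
  Site 1: calculated 7.5 vs reported 7.5 → residual 0.0 km
  Site 2: calculated 45.9 vs reported 45.9 → residual 0.0 km
  Site 3: calculated 92.0 vs reported 107.7 → residual 15.7 km
Site 0, Site 1, Site 2 are mutually consistent (residuals ≈ 0); Site 3 is off by 15.7 km.

Site 3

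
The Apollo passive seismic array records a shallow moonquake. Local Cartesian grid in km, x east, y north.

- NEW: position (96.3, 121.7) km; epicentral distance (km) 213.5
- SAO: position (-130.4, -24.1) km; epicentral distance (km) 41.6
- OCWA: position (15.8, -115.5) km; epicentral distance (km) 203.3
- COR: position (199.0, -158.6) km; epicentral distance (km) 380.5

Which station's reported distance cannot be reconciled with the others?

NEW

Solve using three stations at a time. Using SAO, OCWA, COR (subtract circle equations pairwise → linear system) gives (x, y) ≈ (-138.8, 16.4).
Distances from that point to each station vs reported:
  NEW: calculated 257.6 vs reported 213.5 → residual 44.1 km
  SAO: calculated 41.4 vs reported 41.6 → residual 0.2 km
  OCWA: calculated 203.3 vs reported 203.3 → residual 0.0 km
  COR: calculated 380.5 vs reported 380.5 → residual 0.0 km
SAO, OCWA, COR are mutually consistent (residuals ≈ 0); NEW is off by 44.1 km.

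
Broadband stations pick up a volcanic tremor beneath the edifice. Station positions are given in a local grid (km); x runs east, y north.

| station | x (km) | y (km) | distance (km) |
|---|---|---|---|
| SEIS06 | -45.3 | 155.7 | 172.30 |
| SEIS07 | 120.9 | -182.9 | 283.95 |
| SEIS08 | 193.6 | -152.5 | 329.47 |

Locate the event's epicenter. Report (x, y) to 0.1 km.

Circle about each station: (x + 45.3)² + (y − 155.7)² = 172.30²; (x − 120.9)² + (y + 182.9)² = 283.95²; (x − 193.6)² + (y + 152.5)² = 329.47².
Subtracting the SEIS06 equation from the SEIS07 and SEIS08 equations removes the quadratic terms:
332.4 x − 677.2 y = -29165.67
477.8 x − 616.4 y = -44420.56
Solving the 2×2 system: x ≈ -102.0, y ≈ -7.0 km.

-102.0 km east, -7.0 km north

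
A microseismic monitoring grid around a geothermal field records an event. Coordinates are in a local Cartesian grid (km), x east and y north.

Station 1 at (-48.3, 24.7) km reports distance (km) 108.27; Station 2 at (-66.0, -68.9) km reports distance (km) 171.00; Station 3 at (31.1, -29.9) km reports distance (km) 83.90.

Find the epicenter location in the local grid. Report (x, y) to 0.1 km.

57.0 km east, 49.9 km north

Circle about each station: (x + 48.3)² + (y − 24.7)² = 108.27²; (x + 66.0)² + (y + 68.9)² = 171.00²; (x − 31.1)² + (y + 29.9)² = 83.90².
Subtracting the Station 1 equation from the Station 2 and Station 3 equations removes the quadratic terms:
-35.4 x − 187.2 y = -11358.38
158.8 x − 109.2 y = 3601.42
Solving the 2×2 system: x ≈ 57.0, y ≈ 49.9 km.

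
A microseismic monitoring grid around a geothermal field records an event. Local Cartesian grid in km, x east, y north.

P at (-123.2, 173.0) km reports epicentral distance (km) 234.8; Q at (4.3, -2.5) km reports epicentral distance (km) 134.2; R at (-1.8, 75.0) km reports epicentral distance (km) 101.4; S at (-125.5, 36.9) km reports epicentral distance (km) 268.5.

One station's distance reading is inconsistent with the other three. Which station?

S

Solve using three stations at a time. Using P, Q, R (subtract circle equations pairwise → linear system) gives (x, y) ≈ (97.8, 93.7).
Distances from that point to each station vs reported:
  P: calculated 234.8 vs reported 234.8 → residual 0.0 km
  Q: calculated 134.1 vs reported 134.2 → residual 0.1 km
  R: calculated 101.3 vs reported 101.4 → residual 0.1 km
  S: calculated 230.4 vs reported 268.5 → residual 38.1 km
P, Q, R are mutually consistent (residuals ≈ 0); S is off by 38.1 km.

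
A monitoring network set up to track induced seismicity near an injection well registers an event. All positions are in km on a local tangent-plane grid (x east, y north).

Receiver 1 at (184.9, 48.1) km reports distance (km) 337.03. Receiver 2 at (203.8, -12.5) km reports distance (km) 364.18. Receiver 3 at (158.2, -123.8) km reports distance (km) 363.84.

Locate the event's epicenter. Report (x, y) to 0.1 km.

x ≈ -151.6 km, y ≈ 67.0 km

Circle about each station: (x − 184.9)² + (y − 48.1)² = 337.03²; (x − 203.8)² + (y + 12.5)² = 364.18²; (x − 158.2)² + (y + 123.8)² = 363.84².
Subtracting pairs of circle equations eliminates x²+y² and gives linear equations (the radical axes):
37.8 x − 121.2 y = -13848.78
-53.4 x − 343.8 y = -14938.26
Solving the 2×2 system: x ≈ -151.6, y ≈ 67.0 km.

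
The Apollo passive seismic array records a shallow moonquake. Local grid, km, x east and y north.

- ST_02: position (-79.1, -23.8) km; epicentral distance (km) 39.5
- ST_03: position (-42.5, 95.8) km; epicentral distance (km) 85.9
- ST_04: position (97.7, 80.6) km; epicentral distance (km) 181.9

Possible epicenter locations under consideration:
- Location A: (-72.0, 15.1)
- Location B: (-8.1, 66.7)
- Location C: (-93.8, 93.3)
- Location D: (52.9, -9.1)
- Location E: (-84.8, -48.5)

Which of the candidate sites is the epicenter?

For each candidate, compare |candidate − station| to the reported distance:
Location A: residuals ST_02 0.0, ST_03 0.0, ST_04 0.0 → max 0.0 km
Location B: residuals ST_02 75.5, ST_03 40.8, ST_04 75.2 → max 75.5 km
Location C: residuals ST_02 78.5, ST_03 34.5, ST_04 10.0 → max 78.5 km
Location D: residuals ST_02 93.3, ST_03 55.9, ST_04 81.6 → max 93.3 km
Location E: residuals ST_02 14.2, ST_03 64.5, ST_04 41.6 → max 64.5 km
Only Location A has all residuals ≈ 0.

Location A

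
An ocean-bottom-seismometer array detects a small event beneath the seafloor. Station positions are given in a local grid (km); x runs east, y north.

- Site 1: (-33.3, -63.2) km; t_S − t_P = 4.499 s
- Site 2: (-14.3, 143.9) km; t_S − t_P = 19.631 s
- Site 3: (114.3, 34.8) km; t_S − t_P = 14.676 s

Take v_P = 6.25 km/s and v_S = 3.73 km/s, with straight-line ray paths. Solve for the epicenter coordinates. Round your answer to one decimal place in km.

Distance from S−P lag: d = Δt · v_P v_S / (v_P − v_S) = Δt · (6.25·3.73)/(6.25−3.73) ≈ 9.2510·Δt.
So d_Site 1 = 41.62, d_Site 2 = 181.61, d_Site 3 = 135.77 km.
Circle about each station: (x + 33.3)² + (y + 63.2)² = 41.62²; (x + 14.3)² + (y − 143.9)² = 181.61²; (x − 114.3)² + (y − 34.8)² = 135.77².
Subtracting the Site 1 equation from the Site 2 and Site 3 equations removes the quadratic terms:
38.0 x + 414.2 y = -15441.40
295.2 x + 196.0 y = -7528.87
Solving the 2×2 system: x ≈ -0.8, y ≈ -37.2 km.

-0.8 km east, -37.2 km north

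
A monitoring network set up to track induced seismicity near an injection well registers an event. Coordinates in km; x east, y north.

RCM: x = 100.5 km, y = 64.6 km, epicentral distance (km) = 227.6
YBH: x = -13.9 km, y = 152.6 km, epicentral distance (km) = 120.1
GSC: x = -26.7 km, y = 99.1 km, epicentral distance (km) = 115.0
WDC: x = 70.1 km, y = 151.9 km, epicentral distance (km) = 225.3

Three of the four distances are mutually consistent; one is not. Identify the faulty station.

YBH

Solve using three stations at a time. Using RCM, GSC, WDC (subtract circle equations pairwise → linear system) gives (x, y) ≈ (-125.9, 40.7).
Distances from that point to each station vs reported:
  RCM: calculated 227.7 vs reported 227.6 → residual 0.1 km
  YBH: calculated 158.3 vs reported 120.1 → residual 38.2 km
  GSC: calculated 115.1 vs reported 115.0 → residual 0.1 km
  WDC: calculated 225.4 vs reported 225.3 → residual 0.1 km
RCM, GSC, WDC are mutually consistent (residuals ≈ 0); YBH is off by 38.2 km.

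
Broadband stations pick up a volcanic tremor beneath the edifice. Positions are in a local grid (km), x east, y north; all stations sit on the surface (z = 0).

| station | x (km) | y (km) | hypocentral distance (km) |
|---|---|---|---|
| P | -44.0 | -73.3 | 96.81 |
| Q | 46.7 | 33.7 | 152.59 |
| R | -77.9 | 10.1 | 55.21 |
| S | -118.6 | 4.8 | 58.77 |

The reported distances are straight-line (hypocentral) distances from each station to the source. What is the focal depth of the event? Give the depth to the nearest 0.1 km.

Each station gives a sphere (x−x_i)² + (y−y_i)² + z² = d_i² (stations at z=0).
Subtracting the P sphere from Q and R: z² cancels, leaving linear equations in x and y:
181.4 x + 214.0 y = -17903.84
-67.8 x + 166.8 y = 5185.56
Solving: x ≈ -91.498, y ≈ -6.103 km (keep extra digits for the depth step; rounded: -91.5, -6.1).
Then from the P sphere: z² = 96.81² − (x + 44.0)² − (y + 73.3)² with x = -91.498, y = -6.103, so z ≈ 50.997 ≈ 51.0 km.

z ≈ 51.0 km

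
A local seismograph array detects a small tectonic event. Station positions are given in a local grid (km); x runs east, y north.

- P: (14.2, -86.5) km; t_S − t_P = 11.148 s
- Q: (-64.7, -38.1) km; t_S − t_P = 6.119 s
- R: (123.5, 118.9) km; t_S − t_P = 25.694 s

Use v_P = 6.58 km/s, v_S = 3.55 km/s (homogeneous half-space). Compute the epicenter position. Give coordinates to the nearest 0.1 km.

(-26.3, -10.7)

Distance from S−P lag: d = Δt · v_P v_S / (v_P − v_S) = Δt · (6.58·3.55)/(6.58−3.55) ≈ 7.7092·Δt.
So d_P = 85.94, d_Q = 47.17, d_R = 198.08 km.
Circle about each station: (x − 14.2)² + (y + 86.5)² = 85.94²; (x + 64.7)² + (y + 38.1)² = 47.17²; (x − 123.5)² + (y − 118.9)² = 198.08².
Subtracting the P equation from the Q and R equations removes the quadratic terms:
-157.8 x + 96.8 y = 3114.48
218.6 x + 410.8 y = -10144.43
Solving the 2×2 system: x ≈ -26.3, y ≈ -10.7 km.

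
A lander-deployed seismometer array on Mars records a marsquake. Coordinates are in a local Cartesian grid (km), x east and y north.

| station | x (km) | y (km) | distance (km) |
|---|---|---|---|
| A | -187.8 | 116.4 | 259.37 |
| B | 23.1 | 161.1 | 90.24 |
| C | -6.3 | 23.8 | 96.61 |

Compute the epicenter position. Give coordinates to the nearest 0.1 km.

Circle about each station: (x + 187.8)² + (y − 116.4)² = 259.37²; (x − 23.1)² + (y − 161.1)² = 90.24²; (x + 6.3)² + (y − 23.8)² = 96.61².
Subtracting pairs of circle equations eliminates x²+y² and gives linear equations (the radical axes):
421.8 x + 89.4 y = 36798.56
363.0 x − 185.2 y = 9727.63
Solving the 2×2 system: x ≈ 69.5, y ≈ 83.7 km.

(69.5, 83.7)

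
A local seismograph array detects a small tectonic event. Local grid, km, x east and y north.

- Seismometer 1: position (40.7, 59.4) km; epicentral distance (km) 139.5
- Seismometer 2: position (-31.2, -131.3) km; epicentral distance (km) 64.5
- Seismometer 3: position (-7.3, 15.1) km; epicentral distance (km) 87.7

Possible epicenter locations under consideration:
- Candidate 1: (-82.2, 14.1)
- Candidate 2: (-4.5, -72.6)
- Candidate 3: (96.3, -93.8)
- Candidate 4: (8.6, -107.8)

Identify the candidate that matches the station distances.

For each candidate, compare |candidate − station| to the reported distance:
Candidate 1: residuals Seismometer 1 8.5, Seismometer 2 89.6, Seismometer 3 12.8 → max 89.6 km
Candidate 2: residuals Seismometer 1 0.0, Seismometer 2 0.0, Seismometer 3 0.0 → max 0.0 km
Candidate 3: residuals Seismometer 1 23.5, Seismometer 2 68.4, Seismometer 3 62.6 → max 68.4 km
Candidate 4: residuals Seismometer 1 30.8, Seismometer 2 18.3, Seismometer 3 36.2 → max 36.2 km
Only Candidate 2 has all residuals ≈ 0.

Candidate 2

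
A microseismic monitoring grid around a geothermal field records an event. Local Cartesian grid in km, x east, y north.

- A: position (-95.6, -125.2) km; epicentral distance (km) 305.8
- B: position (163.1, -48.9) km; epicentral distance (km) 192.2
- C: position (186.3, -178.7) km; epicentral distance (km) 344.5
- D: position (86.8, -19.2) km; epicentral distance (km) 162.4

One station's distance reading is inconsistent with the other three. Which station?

B

Solve using three stations at a time. Using A, C, D (subtract circle equations pairwise → linear system) gives (x, y) ≈ (56.2, 140.3).
Distances from that point to each station vs reported:
  A: calculated 305.8 vs reported 305.8 → residual 0.0 km
  B: calculated 217.3 vs reported 192.2 → residual 25.1 km
  C: calculated 344.5 vs reported 344.5 → residual 0.0 km
  D: calculated 162.4 vs reported 162.4 → residual 0.0 km
A, C, D are mutually consistent (residuals ≈ 0); B is off by 25.1 km.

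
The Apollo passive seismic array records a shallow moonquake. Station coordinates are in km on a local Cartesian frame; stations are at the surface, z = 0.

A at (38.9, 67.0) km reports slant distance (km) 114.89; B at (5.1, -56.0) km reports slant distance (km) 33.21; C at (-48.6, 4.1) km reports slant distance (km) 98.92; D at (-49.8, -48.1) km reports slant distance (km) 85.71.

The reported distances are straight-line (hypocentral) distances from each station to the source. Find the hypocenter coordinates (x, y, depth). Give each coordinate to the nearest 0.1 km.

(35.2, -47.3, 11.0)

Each station gives a sphere (x−x_i)² + (y−y_i)² + z² = d_i² (stations at z=0).
Subtracting the A sphere from B and C: z² cancels, leaving linear equations in x and y:
-67.6 x − 246.0 y = 9256.61
-175.0 x − 125.8 y = -208.89
Solving: x ≈ 35.196, y ≈ -47.300 km (keep extra digits for the depth step; rounded: 35.2, -47.3).
Then from the A sphere: z² = 114.89² − (x − 38.9)² − (y − 67.0)² with x = 35.196, y = -47.300, so z ≈ 11.023 ≈ 11.0 km.
Check against D (with the unrounded solution): distance 85.71 ≈ 85.71 km. ✓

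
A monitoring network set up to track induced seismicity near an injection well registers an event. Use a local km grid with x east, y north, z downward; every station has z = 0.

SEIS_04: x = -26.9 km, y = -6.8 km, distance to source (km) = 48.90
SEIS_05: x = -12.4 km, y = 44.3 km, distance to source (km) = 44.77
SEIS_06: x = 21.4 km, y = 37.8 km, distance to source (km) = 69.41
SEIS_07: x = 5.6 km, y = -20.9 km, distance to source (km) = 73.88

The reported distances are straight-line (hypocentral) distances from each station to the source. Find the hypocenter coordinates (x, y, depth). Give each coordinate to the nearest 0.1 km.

x ≈ -39.6 km, y ≈ 28.2 km, depth ≈ 31.7 km

Each station gives a sphere (x−x_i)² + (y−y_i)² + z² = d_i² (stations at z=0).
Subtracting the SEIS_04 sphere from SEIS_05 and SEIS_06: z² cancels, leaving linear equations in x and y:
29.0 x + 102.2 y = 1733.26
96.6 x + 89.2 y = -1309.59
Solving: x ≈ -39.591, y ≈ 28.194 km (keep extra digits for the depth step; rounded: -39.6, 28.2).
Then from the SEIS_04 sphere: z² = 48.90² − (x + 26.9)² − (y + 6.8)² with x = -39.591, y = 28.194, so z ≈ 31.711 ≈ 31.7 km.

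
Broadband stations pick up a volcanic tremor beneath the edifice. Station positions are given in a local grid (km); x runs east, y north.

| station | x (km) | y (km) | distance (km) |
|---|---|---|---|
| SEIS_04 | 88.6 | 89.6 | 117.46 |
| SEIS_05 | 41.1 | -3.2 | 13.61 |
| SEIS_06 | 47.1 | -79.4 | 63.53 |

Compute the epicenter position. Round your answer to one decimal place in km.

Circle about each station: (x − 88.6)² + (y − 89.6)² = 117.46²; (x − 41.1)² + (y + 3.2)² = 13.61²; (x − 47.1)² + (y + 79.4)² = 63.53².
Subtracting pairs of circle equations eliminates x²+y² and gives linear equations (the radical axes):
-95.0 x − 185.6 y = -567.05
-83.0 x − 338.0 y = 2405.44
Solving the 2×2 system: x ≈ 38.2, y ≈ -16.5 km.
Check against SEIS_04 (with the unrounded x, y): √((x − 88.6)²+(y − 89.6)²) = 117.46 ≈ 117.46 km. ✓

38.2 km east, -16.5 km north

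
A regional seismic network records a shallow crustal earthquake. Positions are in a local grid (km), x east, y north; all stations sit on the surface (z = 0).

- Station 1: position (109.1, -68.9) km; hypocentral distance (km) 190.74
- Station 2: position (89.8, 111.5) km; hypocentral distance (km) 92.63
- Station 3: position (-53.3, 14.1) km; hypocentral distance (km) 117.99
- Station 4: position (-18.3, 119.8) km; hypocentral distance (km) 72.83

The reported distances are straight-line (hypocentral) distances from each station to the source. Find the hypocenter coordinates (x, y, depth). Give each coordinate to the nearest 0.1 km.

Each station gives a sphere (x−x_i)² + (y−y_i)² + z² = d_i² (stations at z=0).
Subtracting the Station 1 sphere from Station 2 and Station 3: z² cancels, leaving linear equations in x and y:
-38.6 x + 360.8 y = 31647.70
-324.8 x + 166.0 y = 8849.79
Solving: x ≈ 18.600, y ≈ 89.705 km (keep extra digits for the depth step; rounded: 18.6, 89.7).
Then from the Station 1 sphere: z² = 190.74² − (x − 109.1)² − (y + 68.9)² with x = 18.600, y = 89.705, so z ≈ 55.099 ≈ 55.1 km.
Check against Station 4 (with the unrounded solution): distance 72.82 ≈ 72.83 km. ✓

x ≈ 18.6 km, y ≈ 89.7 km, depth ≈ 55.1 km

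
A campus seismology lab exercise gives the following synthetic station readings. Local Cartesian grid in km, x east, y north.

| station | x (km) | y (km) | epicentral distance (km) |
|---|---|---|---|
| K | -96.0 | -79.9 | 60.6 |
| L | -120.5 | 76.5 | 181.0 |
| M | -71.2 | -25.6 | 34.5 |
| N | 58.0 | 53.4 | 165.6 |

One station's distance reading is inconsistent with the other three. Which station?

Solve using three stations at a time. Using K, L, N (subtract circle equations pairwise → linear system) gives (x, y) ≈ (-35.5, -83.3).
Distances from that point to each station vs reported:
  K: calculated 60.6 vs reported 60.6 → residual 0.0 km
  L: calculated 181.0 vs reported 181.0 → residual 0.0 km
  M: calculated 67.9 vs reported 34.5 → residual 33.4 km
  N: calculated 165.6 vs reported 165.6 → residual 0.0 km
K, L, N are mutually consistent (residuals ≈ 0); M is off by 33.4 km.

M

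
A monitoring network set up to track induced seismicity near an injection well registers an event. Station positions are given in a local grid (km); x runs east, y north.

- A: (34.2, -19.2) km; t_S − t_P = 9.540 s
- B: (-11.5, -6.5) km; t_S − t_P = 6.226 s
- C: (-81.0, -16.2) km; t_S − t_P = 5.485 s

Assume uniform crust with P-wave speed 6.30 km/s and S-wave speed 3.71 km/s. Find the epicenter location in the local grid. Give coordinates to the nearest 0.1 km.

Distance from S−P lag: d = Δt · v_P v_S / (v_P − v_S) = Δt · (6.30·3.71)/(6.30−3.71) ≈ 9.0243·Δt.
So d_A = 86.09, d_B = 56.19, d_C = 49.50 km.
Circle about each station: (x − 34.2)² + (y + 19.2)² = 86.09²; (x + 11.5)² + (y + 6.5)² = 56.19²; (x + 81.0)² + (y + 16.2)² = 49.50².
Subtracting the A equation from the B and C equations removes the quadratic terms:
-91.4 x + 25.4 y = 2890.39
-230.4 x + 6.0 y = 10246.40
Solving the 2×2 system: x ≈ -45.8, y ≈ -51.0 km.

-45.8 km east, -51.0 km north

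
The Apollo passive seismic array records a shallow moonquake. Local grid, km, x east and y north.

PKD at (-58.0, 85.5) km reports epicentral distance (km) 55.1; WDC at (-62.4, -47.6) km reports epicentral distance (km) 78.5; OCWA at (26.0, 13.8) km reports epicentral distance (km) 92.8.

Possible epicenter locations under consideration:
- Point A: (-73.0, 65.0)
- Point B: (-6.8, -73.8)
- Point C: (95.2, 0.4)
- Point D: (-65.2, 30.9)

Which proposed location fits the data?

Point D

For each candidate, compare |candidate − station| to the reported distance:
Point A: residuals PKD 29.7, WDC 34.6, OCWA 18.7 → max 34.6 km
Point B: residuals PKD 112.2, WDC 17.0, OCWA 0.7 → max 112.2 km
Point C: residuals PKD 120.1, WDC 86.2, OCWA 22.3 → max 120.1 km
Point D: residuals PKD 0.0, WDC 0.0, OCWA 0.0 → max 0.0 km
Only Point D has all residuals ≈ 0.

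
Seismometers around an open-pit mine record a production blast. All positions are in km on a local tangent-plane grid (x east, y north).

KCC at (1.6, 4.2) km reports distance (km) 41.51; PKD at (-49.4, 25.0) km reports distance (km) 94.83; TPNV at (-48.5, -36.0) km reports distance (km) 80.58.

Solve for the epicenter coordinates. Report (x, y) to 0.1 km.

x ≈ 31.3 km, y ≈ -24.8 km

Circle about each station: (x − 1.6)² + (y − 4.2)² = 41.51²; (x + 49.4)² + (y − 25.0)² = 94.83²; (x + 48.5)² + (y + 36.0)² = 80.58².
Subtracting the KCC equation from the PKD and TPNV equations removes the quadratic terms:
-102.0 x + 41.6 y = -4224.49
-100.2 x − 80.4 y = -1142.01
Solving the 2×2 system: x ≈ 31.3, y ≈ -24.8 km.
Check against KCC (with the unrounded x, y): √((x − 1.6)²+(y − 4.2)²) = 41.51 ≈ 41.51 km. ✓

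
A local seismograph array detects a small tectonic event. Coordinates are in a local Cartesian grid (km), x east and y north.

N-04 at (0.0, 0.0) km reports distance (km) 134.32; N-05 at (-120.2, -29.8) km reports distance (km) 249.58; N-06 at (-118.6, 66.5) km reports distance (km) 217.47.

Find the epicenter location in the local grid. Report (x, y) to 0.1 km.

Circle about each station: x² + y² = 134.32²; (x + 120.2)² + (y + 29.8)² = 249.58²; (x + 118.6)² + (y − 66.5)² = 217.47².
Subtracting pairs of circle equations eliminates x²+y² and gives linear equations (the radical axes):
-240.4 x − 59.6 y = -28912.23
-237.2 x + 133.0 y = -10763.13
Solving the 2×2 system: x ≈ 97.3, y ≈ 92.6 km.

97.3 km east, 92.6 km north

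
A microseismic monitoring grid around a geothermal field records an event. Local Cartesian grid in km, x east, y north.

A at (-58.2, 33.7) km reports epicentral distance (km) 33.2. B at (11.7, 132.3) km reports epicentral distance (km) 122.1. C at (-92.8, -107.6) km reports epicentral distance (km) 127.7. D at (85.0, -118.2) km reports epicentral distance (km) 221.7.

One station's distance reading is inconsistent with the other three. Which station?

B

Solve using three stations at a time. Using A, C, D (subtract circle equations pairwise → linear system) gives (x, y) ≈ (-88.3, 20.0).
Distances from that point to each station vs reported:
  A: calculated 33.1 vs reported 33.2 → residual 0.1 km
  B: calculated 150.4 vs reported 122.1 → residual 28.3 km
  C: calculated 127.7 vs reported 127.7 → residual 0.0 km
  D: calculated 221.7 vs reported 221.7 → residual 0.0 km
A, C, D are mutually consistent (residuals ≈ 0); B is off by 28.3 km.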